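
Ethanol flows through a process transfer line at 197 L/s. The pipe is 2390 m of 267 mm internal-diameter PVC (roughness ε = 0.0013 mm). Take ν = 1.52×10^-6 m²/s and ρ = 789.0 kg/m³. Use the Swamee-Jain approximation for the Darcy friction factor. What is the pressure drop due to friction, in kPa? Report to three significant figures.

V = 4Q/(πD²) = 4·0.197/(π·0.267²) = 3.518 m/s
Re = VD/ν = 3.518·0.267/1.52×10^-6 = 6.18×10^5 → turbulent
ε/D = 0.0013/267 = 4.87×10^-6
Swamee-Jain: f = 0.01270
h_f = f(L/D)V²/(2g) = 0.01270·(2390/0.267)·3.518²/(2·9.81) = 71.72 m
Δp = ρg·h_f = 789.0·9.81·71.72 = 555.1 kPa

Δp ≈ 555 kPa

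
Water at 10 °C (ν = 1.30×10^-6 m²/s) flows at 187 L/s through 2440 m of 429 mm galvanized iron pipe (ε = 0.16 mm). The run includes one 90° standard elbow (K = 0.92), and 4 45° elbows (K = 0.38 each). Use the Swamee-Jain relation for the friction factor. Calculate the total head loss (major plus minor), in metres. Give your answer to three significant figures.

H_L ≈ 8.50 m

V = 4Q/(πD²) = 1.294 m/s; V²/2g = 0.08531 m
Re = 4.27×10^5, ε/D = 3.73×10^-4 → f = 0.01710 (Swamee-Jain)
Major: h_f = f(L/D)·V²/2g = 0.01710·5688·0.08531 = 8.295 m
Minor: ΣK = 2.44; h_m = ΣK·V²/2g = 0.2081 m
Total H_L = 8.295 + 0.2081 = 8.503 m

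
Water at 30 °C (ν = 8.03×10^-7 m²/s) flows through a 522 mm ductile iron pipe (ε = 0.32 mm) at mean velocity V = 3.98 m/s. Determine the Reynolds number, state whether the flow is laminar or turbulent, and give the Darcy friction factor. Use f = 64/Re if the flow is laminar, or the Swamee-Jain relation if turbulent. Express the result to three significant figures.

Re = VD/ν = 3.980·0.522/8.03×10^-7 = 2.59×10^6
Re > 4000 → turbulent; ε/D = 6.13×10^-4
Swamee-Jain: f = 0.01772

Re ≈ 2.59×10^6; turbulent; f ≈ 0.0177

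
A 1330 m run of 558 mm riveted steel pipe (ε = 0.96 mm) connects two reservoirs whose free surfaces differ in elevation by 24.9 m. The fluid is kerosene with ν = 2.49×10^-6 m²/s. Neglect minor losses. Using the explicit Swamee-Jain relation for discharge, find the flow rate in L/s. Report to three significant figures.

Q ≈ 733 L/s

Swamee-Jain (Type II): Q = -0.965·√(gD⁵h_f/L)·ln[ε/(3.7D) + √(3.17ν²L/(gD³h_f))]
√(gD⁵h_f/L) = √(9.81·0.558⁵·24.9/1330) = 0.09968
ε/(3.7D) = 4.65×10^-4; √(3.17ν²L/(gD³h_f)) = 2.48×10^-5
Q = -0.965·0.09968·ln(4.898×10^-4) = 0.7331 m³/s
Check: V = 3.00 m/s, Re = 6.72×10^5, f = 0.02291, h_f = 25.0 m ≈ 24.9 m ✓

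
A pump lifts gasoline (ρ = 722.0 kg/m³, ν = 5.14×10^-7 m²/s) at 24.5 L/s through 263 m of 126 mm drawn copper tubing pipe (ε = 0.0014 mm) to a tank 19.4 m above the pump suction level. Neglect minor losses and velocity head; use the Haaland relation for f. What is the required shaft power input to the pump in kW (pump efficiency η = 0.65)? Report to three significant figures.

V = 4Q/(πD²) = 1.965 m/s; Re = 4.82×10^5; ε/D = 1.11×10^-5; f = 0.01327
h_f = f(L/D)V²/2g = 5.452 m
Total head H = z + h_f = 19.4 + 5.452 = 24.85 m
P_hyd = ρgQH = 722.0·9.81·0.0245·24.85 = 4.313 kW
P_shaft = P_hyd/η = 4.313/0.65 = 6.635 kW

P_shaft ≈ 6.63 kW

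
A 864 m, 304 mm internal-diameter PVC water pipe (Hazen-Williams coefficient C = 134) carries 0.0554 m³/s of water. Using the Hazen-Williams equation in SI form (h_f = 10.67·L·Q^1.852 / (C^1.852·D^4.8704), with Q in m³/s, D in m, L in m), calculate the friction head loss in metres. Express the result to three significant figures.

h_f ≈ 1.65 m

h_f = 10.67·864·0.0554^1.852 / (134^1.852·0.304^4.8704) = 1.648 m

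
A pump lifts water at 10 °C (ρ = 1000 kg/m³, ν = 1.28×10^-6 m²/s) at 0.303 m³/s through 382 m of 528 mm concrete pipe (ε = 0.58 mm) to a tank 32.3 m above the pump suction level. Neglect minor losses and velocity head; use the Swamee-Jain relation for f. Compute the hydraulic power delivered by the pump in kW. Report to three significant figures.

P_hyd ≈ 100 kW

V = 4Q/(πD²) = 1.384 m/s; Re = 5.71×10^5; ε/D = 0.00110; f = 0.02070
h_f = f(L/D)V²/2g = 1.462 m
Total head H = z + h_f = 32.3 + 1.462 = 33.76 m
P_hyd = ρgQH = 1000·9.81·0.303·33.76 = 100.4 kW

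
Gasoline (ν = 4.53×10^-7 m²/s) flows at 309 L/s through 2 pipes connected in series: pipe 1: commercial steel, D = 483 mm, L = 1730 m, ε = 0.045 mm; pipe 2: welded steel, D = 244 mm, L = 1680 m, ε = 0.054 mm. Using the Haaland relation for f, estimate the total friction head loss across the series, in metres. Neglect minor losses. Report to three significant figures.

H ≈ 225 m

Pipe 1: V = 1.686 m/s, Re = 1.80×10^6, ε/D = 9.32×10^-5, f = 0.01269, h_1 = f(L/D)V²/2g = 6.588 m
Pipe 2: V = 6.608 m/s, Re = 3.56×10^6, ε/D = 2.21×10^-4, f = 0.01428, h_2 = f(L/D)V²/2g = 218.9 m
Series → Q common, losses add: H = Σh = 225.5 m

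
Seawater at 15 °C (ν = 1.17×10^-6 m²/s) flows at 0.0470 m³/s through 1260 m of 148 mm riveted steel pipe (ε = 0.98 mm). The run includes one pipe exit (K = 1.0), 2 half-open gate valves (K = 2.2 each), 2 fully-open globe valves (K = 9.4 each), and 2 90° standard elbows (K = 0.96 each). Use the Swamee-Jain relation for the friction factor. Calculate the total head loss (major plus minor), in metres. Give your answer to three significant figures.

V = 4Q/(πD²) = 2.732 m/s; V²/2g = 0.3804 m
Re = 3.46×10^5, ε/D = 0.00662 → f = 0.03347 (Swamee-Jain)
Major: h_f = f(L/D)·V²/2g = 0.03347·8514·0.3804 = 108.4 m
Minor: ΣK = 26.1; h_m = ΣK·V²/2g = 9.937 m
Total H_L = 108.4 + 9.937 = 118.3 m

H_L ≈ 118 m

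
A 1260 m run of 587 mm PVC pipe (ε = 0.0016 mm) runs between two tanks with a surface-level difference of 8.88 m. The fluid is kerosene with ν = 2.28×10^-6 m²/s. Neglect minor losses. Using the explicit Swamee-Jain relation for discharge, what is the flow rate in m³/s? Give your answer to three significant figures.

Swamee-Jain (Type II): Q = -0.965·√(gD⁵h_f/L)·ln[ε/(3.7D) + √(3.17ν²L/(gD³h_f))]
√(gD⁵h_f/L) = √(9.81·0.587⁵·8.88/1260) = 0.06941
ε/(3.7D) = 7.37×10^-7; √(3.17ν²L/(gD³h_f)) = 3.43×10^-5
Q = -0.965·0.06941·ln(3.506×10^-5) = 0.6872 m³/s
Check: V = 2.54 m/s, Re = 6.54×10^5, f = 0.01254, h_f = 8.84 m ≈ 8.88 m ✓

Q ≈ 0.687 m³/s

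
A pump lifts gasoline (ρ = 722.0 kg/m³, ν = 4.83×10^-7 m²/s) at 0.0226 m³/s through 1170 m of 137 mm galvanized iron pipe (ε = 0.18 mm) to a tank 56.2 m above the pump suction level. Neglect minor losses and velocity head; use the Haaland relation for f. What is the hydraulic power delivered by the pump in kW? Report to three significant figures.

V = 4Q/(πD²) = 1.533 m/s; Re = 4.35×10^5; ε/D = 0.00131; f = 0.02154
h_f = f(L/D)V²/2g = 22.04 m
Total head H = z + h_f = 56.2 + 22.04 = 78.24 m
P_hyd = ρgQH = 722.0·9.81·0.0226·78.24 = 12.52 kW

P_hyd ≈ 12.5 kW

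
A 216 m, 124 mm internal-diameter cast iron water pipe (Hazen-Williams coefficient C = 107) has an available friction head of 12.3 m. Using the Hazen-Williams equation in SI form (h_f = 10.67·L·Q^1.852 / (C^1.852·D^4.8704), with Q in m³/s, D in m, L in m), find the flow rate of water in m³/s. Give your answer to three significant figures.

Rearranging: Q = [h_f·C^1.852·D^4.8704 / (10.67·L)]^(1/1.852)
Q = [12.3·107^1.852·0.124^4.8704 / (10.67·216)]^0.540 = 0.02619 m³/s

Q ≈ 0.0262 m³/s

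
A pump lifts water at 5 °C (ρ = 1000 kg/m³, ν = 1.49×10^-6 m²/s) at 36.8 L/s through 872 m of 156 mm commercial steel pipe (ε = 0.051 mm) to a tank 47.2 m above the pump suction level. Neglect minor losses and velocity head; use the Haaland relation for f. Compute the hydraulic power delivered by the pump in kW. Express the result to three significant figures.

P_hyd ≈ 23.8 kW

V = 4Q/(πD²) = 1.925 m/s; Re = 2.02×10^5; ε/D = 3.27×10^-4; f = 0.01765
h_f = f(L/D)V²/2g = 18.64 m
Total head H = z + h_f = 47.2 + 18.64 = 65.84 m
P_hyd = ρgQH = 1000·9.81·0.0368·65.84 = 23.77 kW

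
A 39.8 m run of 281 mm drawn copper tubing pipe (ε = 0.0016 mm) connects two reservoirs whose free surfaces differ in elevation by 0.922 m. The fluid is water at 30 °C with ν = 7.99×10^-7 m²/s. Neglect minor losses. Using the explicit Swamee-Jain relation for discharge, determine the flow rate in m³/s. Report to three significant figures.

Q ≈ 0.207 m³/s

Swamee-Jain (Type II): Q = -0.965·√(gD⁵h_f/L)·ln[ε/(3.7D) + √(3.17ν²L/(gD³h_f))]
√(gD⁵h_f/L) = √(9.81·0.281⁵·0.922/39.8) = 0.01995
ε/(3.7D) = 1.54×10^-6; √(3.17ν²L/(gD³h_f)) = 2.00×10^-5
Q = -0.965·0.01995·ln(2.157×10^-5) = 0.2069 m³/s
Check: V = 3.34 m/s, Re = 1.17×10^6, f = 0.01146, h_f = 0.921 m ≈ 0.922 m ✓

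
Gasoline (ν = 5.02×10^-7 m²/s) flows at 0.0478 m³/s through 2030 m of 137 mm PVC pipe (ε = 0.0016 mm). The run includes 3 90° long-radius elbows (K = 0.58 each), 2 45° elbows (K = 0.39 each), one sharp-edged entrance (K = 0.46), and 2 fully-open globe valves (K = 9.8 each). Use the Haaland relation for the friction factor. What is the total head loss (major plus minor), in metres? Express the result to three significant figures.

H_L ≈ 108 m

V = 4Q/(πD²) = 3.243 m/s; V²/2g = 0.5359 m
Re = 8.85×10^5, ε/D = 1.17×10^-5 → f = 0.01202 (Haaland)
Major: h_f = f(L/D)·V²/2g = 0.01202·14818·0.5359 = 95.48 m
Minor: ΣK = 22.6; h_m = ΣK·V²/2g = 12.10 m
Total H_L = 95.48 + 12.10 = 107.6 m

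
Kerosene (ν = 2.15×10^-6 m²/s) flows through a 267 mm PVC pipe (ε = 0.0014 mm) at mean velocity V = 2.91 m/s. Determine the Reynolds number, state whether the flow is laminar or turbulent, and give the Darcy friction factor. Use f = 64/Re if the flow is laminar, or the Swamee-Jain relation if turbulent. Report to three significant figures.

Re = VD/ν = 2.910·0.267/2.15×10^-6 = 3.61×10^5
Re > 4000 → turbulent; ε/D = 5.24×10^-6
Swamee-Jain: f = 0.01395

Re ≈ 3.61×10^5; turbulent; f ≈ 0.0140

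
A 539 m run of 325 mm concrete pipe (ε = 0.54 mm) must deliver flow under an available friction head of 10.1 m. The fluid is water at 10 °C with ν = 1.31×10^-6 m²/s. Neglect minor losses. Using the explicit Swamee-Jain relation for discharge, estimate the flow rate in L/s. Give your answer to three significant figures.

Q ≈ 190 L/s

Swamee-Jain (Type II): Q = -0.965·√(gD⁵h_f/L)·ln[ε/(3.7D) + √(3.17ν²L/(gD³h_f))]
√(gD⁵h_f/L) = √(9.81·0.325⁵·10.1/539) = 0.02582
ε/(3.7D) = 4.49×10^-4; √(3.17ν²L/(gD³h_f)) = 2.94×10^-5
Q = -0.965·0.02582·ln(4.784×10^-4) = 0.1905 m³/s
Check: V = 2.30 m/s, Re = 5.70×10^5, f = 0.02278, h_f = 10.2 m ≈ 10.1 m ✓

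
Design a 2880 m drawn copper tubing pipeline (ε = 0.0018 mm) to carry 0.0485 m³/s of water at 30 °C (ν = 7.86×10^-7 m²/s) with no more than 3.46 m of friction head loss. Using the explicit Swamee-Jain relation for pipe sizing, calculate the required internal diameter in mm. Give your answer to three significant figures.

Swamee-Jain (Type III): D = 0.66·[ε^1.25·(LQ²/(gh_f))^4.75 + ν·Q^9.4·(L/(gh_f))^5.2]^0.04
LQ²/(gh_f) = 0.1996; L/(gh_f) = 84.85
Term 1 = ε^1.25·(…)^4.75 = 3.12×10^-11; Term 2 = ν·Q^9.4·(…)^5.2 = 3.72×10^-9
D = 0.66·(3.12×10^-11 + 3.72×10^-9)^0.04 = 0.3037 m = 304 mm
Check: V = 0.669 m/s, Re = 2.59×10^5, f = 0.01485, h_f = 3.21 m ≈ 3.46 m ✓

D ≈ 304 mm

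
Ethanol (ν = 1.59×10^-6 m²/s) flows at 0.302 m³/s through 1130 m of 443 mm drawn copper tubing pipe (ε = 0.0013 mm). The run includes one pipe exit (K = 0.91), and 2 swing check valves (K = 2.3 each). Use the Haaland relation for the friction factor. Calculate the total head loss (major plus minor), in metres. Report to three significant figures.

V = 4Q/(πD²) = 1.959 m/s; V²/2g = 0.1957 m
Re = 5.46×10^5, ε/D = 2.93×10^-6 → f = 0.01289 (Haaland)
Major: h_f = f(L/D)·V²/2g = 0.01289·2551·0.1957 = 6.436 m
Minor: ΣK = 5.51; h_m = ΣK·V²/2g = 1.078 m
Total H_L = 6.436 + 1.078 = 7.514 m

H_L ≈ 7.51 m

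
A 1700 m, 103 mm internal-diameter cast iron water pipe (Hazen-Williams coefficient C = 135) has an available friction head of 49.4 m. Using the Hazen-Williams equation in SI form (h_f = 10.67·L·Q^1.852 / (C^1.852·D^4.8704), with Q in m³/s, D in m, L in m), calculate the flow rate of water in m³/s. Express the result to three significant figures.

Rearranging: Q = [h_f·C^1.852·D^4.8704 / (10.67·L)]^(1/1.852)
Q = [49.4·135^1.852·0.103^4.8704 / (10.67·1700)]^0.540 = 0.01410 m³/s

Q ≈ 0.0141 m³/s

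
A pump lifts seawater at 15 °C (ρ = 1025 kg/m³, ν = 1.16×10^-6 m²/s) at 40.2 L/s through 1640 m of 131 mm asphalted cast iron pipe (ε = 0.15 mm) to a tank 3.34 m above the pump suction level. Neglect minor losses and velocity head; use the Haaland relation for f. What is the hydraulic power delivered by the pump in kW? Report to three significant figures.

P_hyd ≈ 49.6 kW

V = 4Q/(πD²) = 2.983 m/s; Re = 3.37×10^5; ε/D = 0.00115; f = 0.02103
h_f = f(L/D)V²/2g = 119.4 m
Total head H = z + h_f = 3.34 + 119.4 = 122.7 m
P_hyd = ρgQH = 1025·9.81·0.0402·122.7 = 49.61 kW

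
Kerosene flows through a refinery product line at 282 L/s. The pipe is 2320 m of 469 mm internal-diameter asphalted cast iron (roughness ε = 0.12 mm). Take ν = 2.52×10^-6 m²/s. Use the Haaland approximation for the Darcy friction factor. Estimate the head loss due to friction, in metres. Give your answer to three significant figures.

h_f ≈ 11.1 m

V = 4Q/(πD²) = 4·0.282/(π·0.469²) = 1.632 m/s
Re = VD/ν = 1.632·0.469/2.52×10^-6 = 3.04×10^5 → turbulent
ε/D = 0.12/469 = 2.56×10^-4
Haaland: f = 0.01647
h_f = f(L/D)V²/(2g) = 0.01647·(2320/0.469)·1.632²/(2·9.81) = 11.06 m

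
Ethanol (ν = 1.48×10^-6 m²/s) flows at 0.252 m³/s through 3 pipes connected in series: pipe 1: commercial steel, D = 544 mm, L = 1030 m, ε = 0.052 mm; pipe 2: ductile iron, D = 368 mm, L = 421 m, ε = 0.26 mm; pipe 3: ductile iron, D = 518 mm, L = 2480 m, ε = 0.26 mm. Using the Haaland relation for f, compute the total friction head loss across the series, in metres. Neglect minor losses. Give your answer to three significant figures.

H ≈ 14.0 m

Pipe 1: V = 1.084 m/s, Re = 3.99×10^5, ε/D = 9.56×10^-5, f = 0.01462, h_1 = f(L/D)V²/2g = 1.658 m
Pipe 2: V = 2.369 m/s, Re = 5.89×10^5, ε/D = 7.07×10^-4, f = 0.01868, h_2 = f(L/D)V²/2g = 6.114 m
Pipe 3: V = 1.196 m/s, Re = 4.19×10^5, ε/D = 5.02×10^-4, f = 0.01774, h_3 = f(L/D)V²/2g = 6.190 m
Series → Q common, losses add: H = Σh = 13.96 m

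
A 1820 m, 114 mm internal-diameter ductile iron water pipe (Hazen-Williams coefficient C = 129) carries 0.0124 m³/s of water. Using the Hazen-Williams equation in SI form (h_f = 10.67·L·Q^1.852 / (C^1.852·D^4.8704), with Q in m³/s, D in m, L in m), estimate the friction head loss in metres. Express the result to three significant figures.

h_f ≈ 27.6 m

h_f = 10.67·1820·0.0124^1.852 / (129^1.852·0.114^4.8704) = 27.65 m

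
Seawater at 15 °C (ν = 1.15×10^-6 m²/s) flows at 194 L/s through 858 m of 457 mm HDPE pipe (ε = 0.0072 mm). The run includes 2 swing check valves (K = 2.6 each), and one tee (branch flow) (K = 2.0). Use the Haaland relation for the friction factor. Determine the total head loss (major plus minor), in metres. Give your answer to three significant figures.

H_L ≈ 2.30 m

V = 4Q/(πD²) = 1.183 m/s; V²/2g = 0.07130 m
Re = 4.70×10^5, ε/D = 1.58×10^-5 → f = 0.01338 (Haaland)
Major: h_f = f(L/D)·V²/2g = 0.01338·1877·0.07130 = 1.792 m
Minor: ΣK = 7.20; h_m = ΣK·V²/2g = 0.5133 m
Total H_L = 1.792 + 0.5133 = 2.305 m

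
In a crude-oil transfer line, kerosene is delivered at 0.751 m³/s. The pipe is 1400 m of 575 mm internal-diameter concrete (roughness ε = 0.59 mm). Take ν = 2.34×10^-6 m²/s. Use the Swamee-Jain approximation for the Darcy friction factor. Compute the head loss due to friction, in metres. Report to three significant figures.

h_f ≈ 21.1 m

V = 4Q/(πD²) = 4·0.751/(π·0.575²) = 2.892 m/s
Re = VD/ν = 2.892·0.575/2.34×10^-6 = 7.11×10^5 → turbulent
ε/D = 0.59/575 = 0.00103
Swamee-Jain: f = 0.02028
h_f = f(L/D)V²/(2g) = 0.02028·(1400/0.575)·2.892²/(2·9.81) = 21.05 m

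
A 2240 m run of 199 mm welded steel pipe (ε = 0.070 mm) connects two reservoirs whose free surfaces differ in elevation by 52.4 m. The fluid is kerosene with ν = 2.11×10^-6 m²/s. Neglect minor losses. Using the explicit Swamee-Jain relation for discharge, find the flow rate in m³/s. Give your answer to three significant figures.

Q ≈ 0.0703 m³/s

Swamee-Jain (Type II): Q = -0.965·√(gD⁵h_f/L)·ln[ε/(3.7D) + √(3.17ν²L/(gD³h_f))]
√(gD⁵h_f/L) = √(9.81·0.199⁵·52.4/2240) = 0.008463
ε/(3.7D) = 9.51×10^-5; √(3.17ν²L/(gD³h_f)) = 8.83×10^-5
Q = -0.965·0.008463·ln(1.834×10^-4) = 0.07026 m³/s
Check: V = 2.26 m/s, Re = 2.13×10^5, f = 0.01799, h_f = 52.7 m ≈ 52.4 m ✓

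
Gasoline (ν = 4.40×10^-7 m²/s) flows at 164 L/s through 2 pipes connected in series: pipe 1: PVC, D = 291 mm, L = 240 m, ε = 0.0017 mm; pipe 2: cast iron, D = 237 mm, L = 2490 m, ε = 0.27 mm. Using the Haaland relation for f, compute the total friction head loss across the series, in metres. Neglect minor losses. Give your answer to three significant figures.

H ≈ 154 m

Pipe 1: V = 2.466 m/s, Re = 1.63×10^6, ε/D = 5.84×10^-6, f = 0.01083, h_1 = f(L/D)V²/2g = 2.769 m
Pipe 2: V = 3.718 m/s, Re = 2.00×10^6, ε/D = 0.00114, f = 0.02044, h_2 = f(L/D)V²/2g = 151.2 m
Series → Q common, losses add: H = Σh = 154.0 m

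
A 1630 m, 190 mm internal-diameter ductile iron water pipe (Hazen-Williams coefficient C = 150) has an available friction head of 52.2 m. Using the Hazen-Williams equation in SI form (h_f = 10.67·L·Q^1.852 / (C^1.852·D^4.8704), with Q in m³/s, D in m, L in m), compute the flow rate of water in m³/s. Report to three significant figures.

Q ≈ 0.0826 m³/s

Rearranging: Q = [h_f·C^1.852·D^4.8704 / (10.67·L)]^(1/1.852)
Q = [52.2·150^1.852·0.190^4.8704 / (10.67·1630)]^0.540 = 0.08264 m³/s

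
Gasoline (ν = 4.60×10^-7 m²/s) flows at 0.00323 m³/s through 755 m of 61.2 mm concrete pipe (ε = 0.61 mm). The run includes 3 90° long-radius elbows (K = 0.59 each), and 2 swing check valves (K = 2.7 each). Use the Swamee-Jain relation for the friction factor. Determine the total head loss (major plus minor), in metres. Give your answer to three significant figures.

H_L ≈ 29.6 m

V = 4Q/(πD²) = 1.098 m/s; V²/2g = 0.06145 m
Re = 1.46×10^5, ε/D = 0.00997 → f = 0.03847 (Swamee-Jain)
Major: h_f = f(L/D)·V²/2g = 0.03847·12337·0.06145 = 29.16 m
Minor: ΣK = 7.17; h_m = ΣK·V²/2g = 0.4406 m
Total H_L = 29.16 + 0.4406 = 29.60 m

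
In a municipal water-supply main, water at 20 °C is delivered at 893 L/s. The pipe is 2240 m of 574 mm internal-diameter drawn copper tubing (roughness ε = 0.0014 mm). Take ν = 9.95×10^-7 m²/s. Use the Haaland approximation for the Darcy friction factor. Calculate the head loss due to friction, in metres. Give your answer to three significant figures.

V = 4Q/(πD²) = 4·0.893/(π·0.574²) = 3.451 m/s
Re = VD/ν = 3.451·0.574/9.95×10^-7 = 1.99×10^6 → turbulent
ε/D = 0.0014/574 = 2.44×10^-6
Haaland: f = 0.01042
h_f = f(L/D)V²/(2g) = 0.01042·(2240/0.574)·3.451²/(2·9.81) = 24.67 m

h_f ≈ 24.7 m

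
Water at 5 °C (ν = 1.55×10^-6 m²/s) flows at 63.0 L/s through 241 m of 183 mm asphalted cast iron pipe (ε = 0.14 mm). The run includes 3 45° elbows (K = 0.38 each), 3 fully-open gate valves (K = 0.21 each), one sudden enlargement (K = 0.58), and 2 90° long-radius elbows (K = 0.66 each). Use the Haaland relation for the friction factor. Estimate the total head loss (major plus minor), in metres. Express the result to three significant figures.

V = 4Q/(πD²) = 2.395 m/s; V²/2g = 0.2924 m
Re = 2.83×10^5, ε/D = 7.65×10^-4 → f = 0.01953 (Haaland)
Major: h_f = f(L/D)·V²/2g = 0.01953·1317·0.2924 = 7.519 m
Minor: ΣK = 3.67; h_m = ΣK·V²/2g = 1.073 m
Total H_L = 7.519 + 1.073 = 8.592 m

H_L ≈ 8.59 m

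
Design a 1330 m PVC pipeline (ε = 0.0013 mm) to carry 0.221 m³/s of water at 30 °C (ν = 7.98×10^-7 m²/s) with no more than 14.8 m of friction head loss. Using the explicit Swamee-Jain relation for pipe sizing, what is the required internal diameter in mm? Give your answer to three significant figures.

D ≈ 338 mm

Swamee-Jain (Type III): D = 0.66·[ε^1.25·(LQ²/(gh_f))^4.75 + ν·Q^9.4·(L/(gh_f))^5.2]^0.04
LQ²/(gh_f) = 0.4474; L/(gh_f) = 9.161
Term 1 = ε^1.25·(…)^4.75 = 9.62×10^-10; Term 2 = ν·Q^9.4·(…)^5.2 = 5.51×10^-8
D = 0.66·(9.62×10^-10 + 5.51×10^-8)^0.04 = 0.3385 m = 338 mm
Check: V = 2.46 m/s, Re = 1.04×10^6, f = 0.01163, h_f = 14.1 m ≈ 14.8 m ✓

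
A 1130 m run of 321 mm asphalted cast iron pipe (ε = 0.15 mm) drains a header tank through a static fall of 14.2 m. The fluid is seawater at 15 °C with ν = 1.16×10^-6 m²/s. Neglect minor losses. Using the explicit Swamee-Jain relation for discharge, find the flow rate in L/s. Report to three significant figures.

Q ≈ 173 L/s

Swamee-Jain (Type II): Q = -0.965·√(gD⁵h_f/L)·ln[ε/(3.7D) + √(3.17ν²L/(gD³h_f))]
√(gD⁵h_f/L) = √(9.81·0.321⁵·14.2/1130) = 0.02050
ε/(3.7D) = 1.26×10^-4; √(3.17ν²L/(gD³h_f)) = 3.23×10^-5
Q = -0.965·0.02050·ln(1.586×10^-4) = 0.1731 m³/s
Check: V = 2.14 m/s, Re = 5.92×10^5, f = 0.01742, h_f = 14.3 m ≈ 14.2 m ✓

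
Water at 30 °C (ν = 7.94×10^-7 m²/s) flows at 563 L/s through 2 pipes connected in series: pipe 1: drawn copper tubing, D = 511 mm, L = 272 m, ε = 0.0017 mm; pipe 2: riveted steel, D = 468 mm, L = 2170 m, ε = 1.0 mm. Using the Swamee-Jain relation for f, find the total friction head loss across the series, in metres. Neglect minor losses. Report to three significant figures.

H ≈ 62.9 m

Pipe 1: V = 2.745 m/s, Re = 1.77×10^6, ε/D = 3.33×10^-6, f = 0.01069, h_1 = f(L/D)V²/2g = 2.186 m
Pipe 2: V = 3.273 m/s, Re = 1.93×10^6, ε/D = 0.00214, f = 0.02398, h_2 = f(L/D)V²/2g = 60.70 m
Series → Q common, losses add: H = Σh = 62.88 m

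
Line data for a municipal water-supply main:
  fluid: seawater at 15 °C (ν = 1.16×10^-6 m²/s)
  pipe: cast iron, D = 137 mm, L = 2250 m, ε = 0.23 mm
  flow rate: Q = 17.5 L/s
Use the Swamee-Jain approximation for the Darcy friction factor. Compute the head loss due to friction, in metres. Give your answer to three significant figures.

V = 4Q/(πD²) = 4·0.0175/(π·0.137²) = 1.187 m/s
Re = VD/ν = 1.187·0.137/1.16×10^-6 = 1.40×10^5 → turbulent
ε/D = 0.23/137 = 0.00168
Swamee-Jain: f = 0.02395
h_f = f(L/D)V²/(2g) = 0.02395·(2250/0.137)·1.187²/(2·9.81) = 28.25 m

h_f ≈ 28.3 m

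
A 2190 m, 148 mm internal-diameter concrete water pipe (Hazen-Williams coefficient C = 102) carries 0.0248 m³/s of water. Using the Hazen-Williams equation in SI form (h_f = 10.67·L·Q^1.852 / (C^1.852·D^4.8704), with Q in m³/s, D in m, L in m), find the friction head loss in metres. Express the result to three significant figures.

h_f ≈ 52.0 m

h_f = 10.67·2190·0.0248^1.852 / (102^1.852·0.148^4.8704) = 52.04 m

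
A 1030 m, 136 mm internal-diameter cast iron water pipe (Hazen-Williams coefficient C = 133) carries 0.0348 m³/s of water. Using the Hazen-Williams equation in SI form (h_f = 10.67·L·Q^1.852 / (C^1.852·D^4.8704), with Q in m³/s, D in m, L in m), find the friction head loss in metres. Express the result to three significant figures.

h_f ≈ 42.3 m

h_f = 10.67·1030·0.0348^1.852 / (133^1.852·0.136^4.8704) = 42.33 m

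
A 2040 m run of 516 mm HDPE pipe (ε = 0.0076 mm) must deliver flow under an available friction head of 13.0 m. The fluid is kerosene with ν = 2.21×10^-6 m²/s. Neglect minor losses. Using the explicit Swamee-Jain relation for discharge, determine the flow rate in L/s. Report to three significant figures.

Q ≈ 460 L/s

Swamee-Jain (Type II): Q = -0.965·√(gD⁵h_f/L)·ln[ε/(3.7D) + √(3.17ν²L/(gD³h_f))]
√(gD⁵h_f/L) = √(9.81·0.516⁵·13.0/2040) = 0.04782
ε/(3.7D) = 3.98×10^-6; √(3.17ν²L/(gD³h_f)) = 4.25×10^-5
Q = -0.965·0.04782·ln(4.644×10^-5) = 0.4604 m³/s
Check: V = 2.20 m/s, Re = 5.14×10^5, f = 0.01326, h_f = 13.0 m ≈ 13.0 m ✓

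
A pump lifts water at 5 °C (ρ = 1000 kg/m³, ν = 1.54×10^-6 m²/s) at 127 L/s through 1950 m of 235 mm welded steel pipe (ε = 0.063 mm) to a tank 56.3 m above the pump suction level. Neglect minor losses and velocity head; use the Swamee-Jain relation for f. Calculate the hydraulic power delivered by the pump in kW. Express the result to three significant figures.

V = 4Q/(πD²) = 2.928 m/s; Re = 4.47×10^5; ε/D = 2.68×10^-4; f = 0.01625
h_f = f(L/D)V²/2g = 58.93 m
Total head H = z + h_f = 56.3 + 58.93 = 115.2 m
P_hyd = ρgQH = 1000·9.81·0.127·115.2 = 143.6 kW

P_hyd ≈ 144 kW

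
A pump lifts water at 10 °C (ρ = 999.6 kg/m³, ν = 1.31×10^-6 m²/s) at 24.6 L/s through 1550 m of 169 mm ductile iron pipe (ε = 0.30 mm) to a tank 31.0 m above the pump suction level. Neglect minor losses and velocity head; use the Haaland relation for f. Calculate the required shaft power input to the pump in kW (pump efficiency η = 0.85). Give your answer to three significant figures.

V = 4Q/(πD²) = 1.097 m/s; Re = 1.41×10^5; ε/D = 0.00178; f = 0.02392
h_f = f(L/D)V²/2g = 13.45 m
Total head H = z + h_f = 31.0 + 13.45 = 44.45 m
P_hyd = ρgQH = 999.6·9.81·0.0246·44.45 = 10.72 kW
P_shaft = P_hyd/η = 10.72/0.85 = 12.61 kW

P_shaft ≈ 12.6 kW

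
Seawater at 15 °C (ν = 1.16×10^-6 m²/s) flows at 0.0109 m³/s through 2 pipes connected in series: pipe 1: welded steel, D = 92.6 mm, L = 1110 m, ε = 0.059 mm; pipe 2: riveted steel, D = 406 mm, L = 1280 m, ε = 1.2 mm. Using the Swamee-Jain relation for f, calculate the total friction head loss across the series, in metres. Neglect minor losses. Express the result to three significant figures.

Pipe 1: V = 1.619 m/s, Re = 1.29×10^5, ε/D = 6.37×10^-4, f = 0.02041, h_1 = f(L/D)V²/2g = 32.67 m
Pipe 2: V = 0.08419 m/s, Re = 2.95×10^4, ε/D = 0.00296, f = 0.03032, h_2 = f(L/D)V²/2g = 0.03453 m
Series → Q common, losses add: H = Σh = 32.70 m

H ≈ 32.7 m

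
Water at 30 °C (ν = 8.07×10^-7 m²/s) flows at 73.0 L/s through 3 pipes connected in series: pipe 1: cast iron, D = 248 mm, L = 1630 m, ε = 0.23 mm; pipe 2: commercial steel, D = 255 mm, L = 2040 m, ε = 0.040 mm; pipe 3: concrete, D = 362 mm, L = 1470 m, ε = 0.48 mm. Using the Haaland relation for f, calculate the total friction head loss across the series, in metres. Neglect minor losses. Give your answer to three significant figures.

H ≈ 30.0 m

Pipe 1: V = 1.511 m/s, Re = 4.64×10^5, ε/D = 9.27×10^-4, f = 0.01991, h_1 = f(L/D)V²/2g = 15.23 m
Pipe 2: V = 1.429 m/s, Re = 4.52×10^5, ε/D = 1.57×10^-4, f = 0.01502, h_2 = f(L/D)V²/2g = 12.51 m
Pipe 3: V = 0.7093 m/s, Re = 3.18×10^5, ε/D = 0.00133, f = 0.02176, h_3 = f(L/D)V²/2g = 2.266 m
Series → Q common, losses add: H = Σh = 30.01 m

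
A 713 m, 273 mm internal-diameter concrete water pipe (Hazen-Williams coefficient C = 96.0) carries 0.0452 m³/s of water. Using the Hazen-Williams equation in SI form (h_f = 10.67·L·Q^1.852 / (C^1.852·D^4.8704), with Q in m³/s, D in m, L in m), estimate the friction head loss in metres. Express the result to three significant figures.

h_f = 10.67·713·0.0452^1.852 / (96.0^1.852·0.273^4.8704) = 2.921 m

h_f ≈ 2.92 m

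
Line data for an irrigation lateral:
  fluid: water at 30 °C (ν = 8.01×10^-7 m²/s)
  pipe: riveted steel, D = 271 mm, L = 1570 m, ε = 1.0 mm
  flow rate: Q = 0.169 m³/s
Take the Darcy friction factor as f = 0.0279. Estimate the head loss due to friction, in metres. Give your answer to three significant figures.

V = 4Q/(πD²) = 4·0.169/(π·0.271²) = 2.930 m/s
h_f = f(L/D)V²/(2g) = 0.02790·(1570/0.271)·2.930²/(2·9.81) = 70.72 m

h_f ≈ 70.7 m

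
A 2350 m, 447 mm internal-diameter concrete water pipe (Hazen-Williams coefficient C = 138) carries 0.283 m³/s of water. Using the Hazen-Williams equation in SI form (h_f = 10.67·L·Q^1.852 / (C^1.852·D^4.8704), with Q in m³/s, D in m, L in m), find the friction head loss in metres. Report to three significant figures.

h_f ≈ 13.3 m

h_f = 10.67·2350·0.283^1.852 / (138^1.852·0.447^4.8704) = 13.31 m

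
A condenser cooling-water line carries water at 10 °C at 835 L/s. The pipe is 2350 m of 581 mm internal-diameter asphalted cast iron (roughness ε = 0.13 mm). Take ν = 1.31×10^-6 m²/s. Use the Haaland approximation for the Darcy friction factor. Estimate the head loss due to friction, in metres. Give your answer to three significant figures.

h_f ≈ 30.0 m

V = 4Q/(πD²) = 4·0.835/(π·0.581²) = 3.150 m/s
Re = VD/ν = 3.150·0.581/1.31×10^-6 = 1.40×10^6 → turbulent
ε/D = 0.13/581 = 2.24×10^-4
Haaland: f = 0.01465
h_f = f(L/D)V²/(2g) = 0.01465·(2350/0.581)·3.150²/(2·9.81) = 29.96 m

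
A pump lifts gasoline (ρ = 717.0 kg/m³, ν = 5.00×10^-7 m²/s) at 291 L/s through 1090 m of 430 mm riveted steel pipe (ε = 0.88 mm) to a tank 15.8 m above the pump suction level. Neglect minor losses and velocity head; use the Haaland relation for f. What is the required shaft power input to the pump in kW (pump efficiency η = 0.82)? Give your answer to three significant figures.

V = 4Q/(πD²) = 2.004 m/s; Re = 1.72×10^6; ε/D = 0.00205; f = 0.02370
h_f = f(L/D)V²/2g = 12.30 m
Total head H = z + h_f = 15.8 + 12.30 = 28.10 m
P_hyd = ρgQH = 717.0·9.81·0.291·28.10 = 57.51 kW
P_shaft = P_hyd/η = 57.51/0.82 = 70.14 kW

P_shaft ≈ 70.1 kW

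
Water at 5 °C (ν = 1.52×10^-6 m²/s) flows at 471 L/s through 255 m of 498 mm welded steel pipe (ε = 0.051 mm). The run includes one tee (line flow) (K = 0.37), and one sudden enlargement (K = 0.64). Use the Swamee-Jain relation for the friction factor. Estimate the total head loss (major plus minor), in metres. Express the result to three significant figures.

V = 4Q/(πD²) = 2.418 m/s; V²/2g = 0.2980 m
Re = 7.92×10^5, ε/D = 1.02×10^-4 → f = 0.01382 (Swamee-Jain)
Major: h_f = f(L/D)·V²/2g = 0.01382·512.0·0.2980 = 2.109 m
Minor: ΣK = 1.01; h_m = ΣK·V²/2g = 0.3010 m
Total H_L = 2.109 + 0.3010 = 2.410 m

H_L ≈ 2.41 m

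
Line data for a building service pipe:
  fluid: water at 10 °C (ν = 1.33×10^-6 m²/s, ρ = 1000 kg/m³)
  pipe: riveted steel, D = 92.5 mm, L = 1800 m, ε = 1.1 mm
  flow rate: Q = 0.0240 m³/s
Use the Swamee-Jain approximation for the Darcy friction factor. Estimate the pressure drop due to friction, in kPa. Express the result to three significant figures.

Δp ≈ 5040 kPa

V = 4Q/(πD²) = 4·0.0240/(π·0.0925²) = 3.571 m/s
Re = VD/ν = 3.571·0.0925/1.33×10^-6 = 2.48×10^5 → turbulent
ε/D = 1.1/92.5 = 0.0119
Swamee-Jain: f = 0.04057
h_f = f(L/D)V²/(2g) = 0.04057·(1800/0.0925)·3.571²/(2·9.81) = 513.3 m
Δp = ρg·h_f = 1000·9.81·513.3 = 5035 kPa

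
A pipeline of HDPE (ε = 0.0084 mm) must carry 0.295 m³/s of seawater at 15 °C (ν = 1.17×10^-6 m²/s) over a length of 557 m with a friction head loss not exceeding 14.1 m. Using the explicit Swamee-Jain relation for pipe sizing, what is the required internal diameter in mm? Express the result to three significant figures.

Swamee-Jain (Type III): D = 0.66·[ε^1.25·(LQ²/(gh_f))^4.75 + ν·Q^9.4·(L/(gh_f))^5.2]^0.04
LQ²/(gh_f) = 0.3504; L/(gh_f) = 4.027
Term 1 = ε^1.25·(…)^4.75 = 3.11×10^-9; Term 2 = ν·Q^9.4·(…)^5.2 = 1.70×10^-8
D = 0.66·(3.11×10^-9 + 1.70×10^-8)^0.04 = 0.3248 m = 325 mm
Check: V = 3.56 m/s, Re = 9.88×10^5, f = 0.01223, h_f = 13.5 m ≈ 14.1 m ✓

D ≈ 325 mm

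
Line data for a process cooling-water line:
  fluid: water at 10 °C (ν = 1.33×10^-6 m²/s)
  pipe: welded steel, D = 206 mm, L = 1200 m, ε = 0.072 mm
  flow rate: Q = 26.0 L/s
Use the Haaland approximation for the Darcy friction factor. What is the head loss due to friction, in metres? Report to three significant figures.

h_f ≈ 3.42 m

V = 4Q/(πD²) = 4·0.0260/(π·0.206²) = 0.7801 m/s
Re = VD/ν = 0.7801·0.206/1.33×10^-6 = 1.21×10^5 → turbulent
ε/D = 0.072/206 = 3.50×10^-4
Haaland: f = 0.01891
h_f = f(L/D)V²/(2g) = 0.01891·(1200/0.206)·0.7801²/(2·9.81) = 3.417 m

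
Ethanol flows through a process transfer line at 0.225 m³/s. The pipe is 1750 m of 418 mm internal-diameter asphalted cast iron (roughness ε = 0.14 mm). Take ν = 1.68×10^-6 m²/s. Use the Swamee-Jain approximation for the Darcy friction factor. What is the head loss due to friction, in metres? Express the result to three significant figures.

h_f ≈ 9.68 m

V = 4Q/(πD²) = 4·0.225/(π·0.418²) = 1.640 m/s
Re = VD/ν = 1.640·0.418/1.68×10^-6 = 4.08×10^5 → turbulent
ε/D = 0.14/418 = 3.35×10^-4
Swamee-Jain: f = 0.01688
h_f = f(L/D)V²/(2g) = 0.01688·(1750/0.418)·1.640²/(2·9.81) = 9.683 m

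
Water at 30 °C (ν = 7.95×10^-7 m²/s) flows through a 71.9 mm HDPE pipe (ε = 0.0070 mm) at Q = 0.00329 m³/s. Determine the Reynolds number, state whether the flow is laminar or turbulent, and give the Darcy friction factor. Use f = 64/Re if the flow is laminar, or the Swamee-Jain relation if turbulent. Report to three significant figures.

V = 4Q/(πD²) = 0.8103 m/s
Re = VD/ν = 0.8103·0.0719/7.95×10^-7 = 7.33×10^4
Re > 4000 → turbulent; ε/D = 9.74×10^-5
Swamee-Jain: f = 0.01957

Re ≈ 7.33×10^4; turbulent; f ≈ 0.0196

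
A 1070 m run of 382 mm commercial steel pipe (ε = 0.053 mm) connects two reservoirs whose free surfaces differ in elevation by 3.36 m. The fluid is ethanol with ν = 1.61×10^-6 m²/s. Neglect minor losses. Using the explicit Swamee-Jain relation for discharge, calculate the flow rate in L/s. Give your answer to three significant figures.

Q ≈ 140 L/s

Swamee-Jain (Type II): Q = -0.965·√(gD⁵h_f/L)·ln[ε/(3.7D) + √(3.17ν²L/(gD³h_f))]
√(gD⁵h_f/L) = √(9.81·0.382⁵·3.36/1070) = 0.01583
ε/(3.7D) = 3.75×10^-5; √(3.17ν²L/(gD³h_f)) = 6.92×10^-5
Q = -0.965·0.01583·ln(1.067×10^-4) = 0.1397 m³/s
Check: V = 1.22 m/s, Re = 2.89×10^5, f = 0.01587, h_f = 3.37 m ≈ 3.36 m ✓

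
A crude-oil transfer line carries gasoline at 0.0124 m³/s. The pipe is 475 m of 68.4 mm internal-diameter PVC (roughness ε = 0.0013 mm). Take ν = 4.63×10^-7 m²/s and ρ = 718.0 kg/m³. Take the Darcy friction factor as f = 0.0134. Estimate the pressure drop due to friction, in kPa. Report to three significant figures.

V = 4Q/(πD²) = 4·0.0124/(π·0.0684²) = 3.375 m/s
h_f = f(L/D)V²/(2g) = 0.01340·(475/0.0684)·3.375²/(2·9.81) = 54.01 m
Δp = ρg·h_f = 718.0·9.81·54.01 = 380.4 kPa

Δp ≈ 380 kPa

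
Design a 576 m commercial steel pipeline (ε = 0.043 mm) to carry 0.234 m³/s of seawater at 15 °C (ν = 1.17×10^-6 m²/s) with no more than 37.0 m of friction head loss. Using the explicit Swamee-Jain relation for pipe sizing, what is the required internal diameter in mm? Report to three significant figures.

D ≈ 255 mm

Swamee-Jain (Type III): D = 0.66·[ε^1.25·(LQ²/(gh_f))^4.75 + ν·Q^9.4·(L/(gh_f))^5.2]^0.04
LQ²/(gh_f) = 0.08689; L/(gh_f) = 1.587
Term 1 = ε^1.25·(…)^4.75 = 3.18×10^-11; Term 2 = ν·Q^9.4·(…)^5.2 = 1.52×10^-11
D = 0.66·(3.18×10^-11 + 1.52×10^-11)^0.04 = 0.2549 m = 255 mm
Check: V = 4.58 m/s, Re = 9.99×10^5, f = 0.01441, h_f = 34.9 m ≈ 37.0 m ✓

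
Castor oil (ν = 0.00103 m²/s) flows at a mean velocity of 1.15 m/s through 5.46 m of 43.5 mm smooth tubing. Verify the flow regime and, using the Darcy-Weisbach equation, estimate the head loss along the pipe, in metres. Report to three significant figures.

Re = VD/ν = 1.15·0.04350/0.00103 = 48.6 → laminar (Re < 2300)
f = 64/Re = 1.318
h_f = f(L/D)V²/(2g) = 1.318·(5.46/0.04350)·1.15²/(2·9.81) = 11.15 m

h_f ≈ 11.1 m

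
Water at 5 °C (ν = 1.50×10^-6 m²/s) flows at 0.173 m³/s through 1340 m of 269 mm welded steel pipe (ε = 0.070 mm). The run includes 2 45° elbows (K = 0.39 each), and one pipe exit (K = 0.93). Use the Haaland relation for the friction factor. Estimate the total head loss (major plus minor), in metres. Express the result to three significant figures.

V = 4Q/(πD²) = 3.044 m/s; V²/2g = 0.4723 m
Re = 5.46×10^5, ε/D = 2.60×10^-4 → f = 0.01573 (Haaland)
Major: h_f = f(L/D)·V²/2g = 0.01573·4981·0.4723 = 37.01 m
Minor: ΣK = 1.71; h_m = ΣK·V²/2g = 0.8076 m
Total H_L = 37.01 + 0.8076 = 37.82 m

H_L ≈ 37.8 m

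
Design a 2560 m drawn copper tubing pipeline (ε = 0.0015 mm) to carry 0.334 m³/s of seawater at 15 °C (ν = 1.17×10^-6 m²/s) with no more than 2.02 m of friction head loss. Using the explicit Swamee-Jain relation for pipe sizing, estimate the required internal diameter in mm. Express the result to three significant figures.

Swamee-Jain (Type III): D = 0.66·[ε^1.25·(LQ²/(gh_f))^4.75 + ν·Q^9.4·(L/(gh_f))^5.2]^0.04
LQ²/(gh_f) = 14.41; L/(gh_f) = 129.2
Term 1 = ε^1.25·(…)^4.75 = 0.0167; Term 2 = ν·Q^9.4·(…)^5.2 = 3.71
D = 0.66·(0.0167 + 3.71)^0.04 = 0.6957 m = 696 mm
Check: V = 0.879 m/s, Re = 5.22×10^5, f = 0.01302, h_f = 1.89 m ≈ 2.02 m ✓

D ≈ 696 mm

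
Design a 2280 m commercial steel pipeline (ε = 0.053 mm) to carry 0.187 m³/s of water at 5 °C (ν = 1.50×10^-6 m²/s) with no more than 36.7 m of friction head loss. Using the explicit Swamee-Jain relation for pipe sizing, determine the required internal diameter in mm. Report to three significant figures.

D ≈ 311 mm

Swamee-Jain (Type III): D = 0.66·[ε^1.25·(LQ²/(gh_f))^4.75 + ν·Q^9.4·(L/(gh_f))^5.2]^0.04
LQ²/(gh_f) = 0.2215; L/(gh_f) = 6.333
Term 1 = ε^1.25·(…)^4.75 = 3.51×10^-9; Term 2 = ν·Q^9.4·(…)^5.2 = 3.16×10^-9
D = 0.66·(3.51×10^-9 + 3.16×10^-9)^0.04 = 0.3108 m = 311 mm
Check: V = 2.46 m/s, Re = 5.11×10^5, f = 0.01520, h_f = 34.5 m ≈ 36.7 m ✓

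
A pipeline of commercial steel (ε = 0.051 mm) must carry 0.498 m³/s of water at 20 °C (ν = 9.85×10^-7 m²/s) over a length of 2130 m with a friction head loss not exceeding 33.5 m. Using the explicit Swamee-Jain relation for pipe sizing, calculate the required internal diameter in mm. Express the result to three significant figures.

D ≈ 449 mm

Swamee-Jain (Type III): D = 0.66·[ε^1.25·(LQ²/(gh_f))^4.75 + ν·Q^9.4·(L/(gh_f))^5.2]^0.04
LQ²/(gh_f) = 1.607; L/(gh_f) = 6.481
Term 1 = ε^1.25·(…)^4.75 = 4.11×10^-5; Term 2 = ν·Q^9.4·(…)^5.2 = 2.33×10^-5
D = 0.66·(4.11×10^-5 + 2.33×10^-5)^0.04 = 0.4486 m = 449 mm
Check: V = 3.15 m/s, Re = 1.43×10^6, f = 0.01336, h_f = 32.1 m ≈ 33.5 m ✓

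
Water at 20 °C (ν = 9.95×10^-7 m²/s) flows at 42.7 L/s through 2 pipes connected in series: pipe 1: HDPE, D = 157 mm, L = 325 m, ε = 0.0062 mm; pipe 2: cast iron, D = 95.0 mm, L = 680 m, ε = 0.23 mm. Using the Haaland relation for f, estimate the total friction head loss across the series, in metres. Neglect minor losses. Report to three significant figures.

H ≈ 338 m

Pipe 1: V = 2.206 m/s, Re = 3.48×10^5, ε/D = 3.95×10^-5, f = 0.01433, h_1 = f(L/D)V²/2g = 7.355 m
Pipe 2: V = 6.024 m/s, Re = 5.75×10^5, ε/D = 0.00242, f = 0.02495, h_2 = f(L/D)V²/2g = 330.4 m
Series → Q common, losses add: H = Σh = 337.7 m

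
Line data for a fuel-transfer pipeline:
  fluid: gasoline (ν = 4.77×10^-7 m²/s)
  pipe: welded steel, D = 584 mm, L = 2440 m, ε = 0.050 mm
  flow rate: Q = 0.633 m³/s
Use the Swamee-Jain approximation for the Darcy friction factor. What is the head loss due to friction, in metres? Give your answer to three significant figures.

V = 4Q/(πD²) = 4·0.633/(π·0.584²) = 2.363 m/s
Re = VD/ν = 2.363·0.584/4.77×10^-7 = 2.89×10^6 → turbulent
ε/D = 0.050/584 = 8.56×10^-5
Swamee-Jain: f = 0.01237
h_f = f(L/D)V²/(2g) = 0.01237·(2440/0.584)·2.363²/(2·9.81) = 14.71 m

h_f ≈ 14.7 m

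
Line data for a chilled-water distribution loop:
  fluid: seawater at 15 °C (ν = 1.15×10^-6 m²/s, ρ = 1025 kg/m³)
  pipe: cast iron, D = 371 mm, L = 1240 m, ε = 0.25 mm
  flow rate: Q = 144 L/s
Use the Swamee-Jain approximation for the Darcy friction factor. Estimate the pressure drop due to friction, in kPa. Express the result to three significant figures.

Δp ≈ 57.5 kPa

V = 4Q/(πD²) = 4·0.144/(π·0.371²) = 1.332 m/s
Re = VD/ν = 1.332·0.371/1.15×10^-6 = 4.30×10^5 → turbulent
ε/D = 0.25/371 = 6.74×10^-4
Swamee-Jain: f = 0.01891
h_f = f(L/D)V²/(2g) = 0.01891·(1240/0.371)·1.332²/(2·9.81) = 5.715 m
Δp = ρg·h_f = 1025·9.81·5.715 = 57.46 kPa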